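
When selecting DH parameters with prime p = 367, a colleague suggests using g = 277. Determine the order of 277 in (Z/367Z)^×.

ord(277) | φ(367) = 367 − 1 = 366 = 2 · 3 · 61.
Divisors of 366: 1, 2, 3, 6, 61, 122, 183, 366.
Check 277^d mod 367 for each divisor in increasing order:
277^1 ≡ 277 (mod 367)
277^2 ≡ 26 (mod 367)
277^3 ≡ 229 (mod 367)
277^6 ≡ 327 (mod 367)
277^61 ≡ 83 (mod 367)
277^122 ≡ 283 (mod 367)
277^183 ≡ 1 (mod 367) ✓
The smallest such exponent is 183, so the order of 277 is 183.

183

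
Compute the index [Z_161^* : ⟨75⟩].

By Lagrange's theorem, ord_161(75) divides φ(161) = φ(7·23) = (7−1)·(23−1) = 6·22 = 132 = 2^2 · 3 · 11.
Divisors of 132: 1, 2, 3, 4, 6, 11, 12, 22, 33, 44, 66, 132.
Check 75^d mod 161 for each divisor in increasing order:
75^1 ≡ 75 (mod 161)
75^2 ≡ 151 (mod 161)
75^3 ≡ 55 (mod 161)
75^4 ≡ 100 (mod 161)
75^6 ≡ 127 (mod 161)
75^11 ≡ 24 (mod 161)
75^12 ≡ 29 (mod 161)
75^22 ≡ 93 (mod 161)
75^33 ≡ 139 (mod 161)
75^44 ≡ 116 (mod 161)
75^66 ≡ 1 (mod 161) ✓
The order of 75 is 66, so the subgroup it generates has 66 elements.
The index is φ(161) / ord(75) = 132 / 66 = 2.

2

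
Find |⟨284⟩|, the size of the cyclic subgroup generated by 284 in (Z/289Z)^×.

ord(284) | φ(289) = φ(17^2) = 17·(17−1) = 272 = 2^4 · 17.
Divisors of 272: 1, 2, 4, 8, 16, 17, 34, 68, 136, 272.
Compute 284^d (mod 289) for the divisors d until we hit 1:
284^1 ≡ 284
284^2 ≡ 25
284^4 ≡ 47
284^8 ≡ 186
284^16 ≡ 205
284^17 ≡ 131
284^34 ≡ 110
284^68 ≡ 251
284^136 ≡ 288
284^272 ≡ 1
Hence ord(284) = 272.

272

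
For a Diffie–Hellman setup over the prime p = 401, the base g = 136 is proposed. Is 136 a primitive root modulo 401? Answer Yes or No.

Yes

φ(401) = 401 − 1 = 400 = 2^4 · 5^2.
136 is a primitive root mod 401 iff 136^(φ(401)/q) ≢ 1 for every prime q | φ(401), i.e. q ∈ {2, 5}.
136^200 ≡ 400 (mod 401)  [q = 2: ≢ 1 ✓]
136^80 ≡ 72 (mod 401)  [q = 5: ≢ 1 ✓]
All checks pass, so 136 has order 400 and is a primitive root modulo 401.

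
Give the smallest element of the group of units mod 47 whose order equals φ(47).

φ(47) = 47 − 1 = 46 = 2 · 23.
g is a primitive root iff g^(46/q) ≢ 1 (mod 47) for each prime q ∈ {2, 23}.
g = 2: 2^23 ≡ 1 — hits 1, so not a primitive root.
g = 3: 3^23 ≡ 1 — hits 1, so not a primitive root.
g = 4: 4^23 ≡ 1 — hits 1, so not a primitive root.
g = 5: 5^23 ≡ 46; 5^2 ≡ 25 — none is 1, so 5 is a primitive root.
The smallest primitive root modulo 47 is 5.

5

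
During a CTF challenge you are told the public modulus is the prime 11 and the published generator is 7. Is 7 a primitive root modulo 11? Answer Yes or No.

Yes

φ(11) = 11 − 1 = 10 = 2 · 5.
7 is a primitive root mod 11 iff 7^(φ(11)/q) ≢ 1 for every prime q | φ(11), i.e. q ∈ {2, 5}.
7^5 ≡ 10 (mod 11)  [q = 2: ≢ 1 ✓]
7^2 ≡ 5 (mod 11)  [q = 5: ≢ 1 ✓]
None equal 1, so ord_11(7) = 10: 7 is a primitive root.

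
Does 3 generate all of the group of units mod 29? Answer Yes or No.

Yes

φ(29) = 29 − 1 = 28 = 2^2 · 7.
It suffices to check that the order of 3 is not a proper divisor of 28: compute 3^(28/q) for q ∈ {2, 7}.
3^14 ≡ 28 (mod 29)  [q = 2: ≢ 1 ✓]
3^4 ≡ 23 (mod 29)  [q = 7: ≢ 1 ✓]
Every test exponent gives a nontrivial residue, hence 3 generates the full group.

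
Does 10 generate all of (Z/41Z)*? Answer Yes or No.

No

φ(41) = 41 − 1 = 40 = 2^3 · 5.
It suffices to check that the order of 10 is not a proper divisor of 40: compute 10^(40/q) for q ∈ {2, 5}.
10^20 ≡ 1 (mod 41)  [q = 2: ≡ 1 ✗]
10^8 ≡ 16 (mod 41)  [q = 5: ≢ 1 ✓]
Since 10^20 ≡ 1, the order of 10 divides 20 < 40, so 10 is not a primitive root.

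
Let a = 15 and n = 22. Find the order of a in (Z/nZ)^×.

5

Since 15 ∈ (Z/22Z)^×, its order divides φ(22) = φ(2)·φ(11) = 1·10 = 10 = 2 · 5.
Divisors of 10: 1, 2, 5, 10.
Test each divisor d:
15^1 ≡ 15 (mod 22)
15^2 ≡ 5 (mod 22)
15^5 ≡ 1 (mod 22) ✓
So ord_22(15) = 5.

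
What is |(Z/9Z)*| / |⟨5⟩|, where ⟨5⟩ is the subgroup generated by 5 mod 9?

1

Since 5 ∈ (Z/9Z)^×, its order divides φ(9) = φ(3^2) = 3·(3−1) = 6 = 2 · 3.
Divisors of 6: 1, 2, 3, 6.
Test each divisor d:
5^1 ≡ 5 (mod 9)
5^2 ≡ 7 (mod 9)
5^3 ≡ 8 (mod 9)
5^6 ≡ 1 (mod 9) ✓
So ord_9(5) = 6, hence |⟨5⟩| = 6.
The index is φ(9) / ord(5) = 6 / 6 = 1.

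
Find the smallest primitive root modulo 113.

φ(113) = 113 − 1 = 112 = 2^4 · 7.
Test candidates g = 2, 3, … against the prime factors q ∈ {2, 7} of φ(113): g is a generator iff g^(112/q) ≢ 1 for every such q.
g = 2: 2^56 ≡ 1 — hits 1, so not a primitive root.
g = 3: 3^56 ≡ 112; 3^16 ≡ 49 — none is 1, so 3 is a primitive root.
Hence the least primitive root of 113 is 3.

3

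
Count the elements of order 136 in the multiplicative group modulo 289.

64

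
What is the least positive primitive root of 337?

10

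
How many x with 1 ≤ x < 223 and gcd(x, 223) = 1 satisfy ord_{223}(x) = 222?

72

φ(223) = 223 − 1 = 222 = 2 · 3 · 37.
Since (Z/223Z)^× is cyclic of order 222, the number of elements of order d is φ(d) when d | 222 and 0 otherwise.
222 = 2 · 3 · 37 divides 222, and φ(222) = 72.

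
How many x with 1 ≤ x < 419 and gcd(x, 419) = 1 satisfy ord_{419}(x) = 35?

0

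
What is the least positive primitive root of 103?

5

φ(103) = 103 − 1 = 102 = 2 · 3 · 17.
Test candidates g = 2, 3, … against the prime factors q ∈ {2, 3, 17} of φ(103): g is a generator iff g^(102/q) ≢ 1 for every such q.
g = 2: 2^51 ≡ 1 — hits 1, so not a primitive root.
g = 3: 3^51 ≡ 102; 3^34 ≡ 1 — hits 1, so not a primitive root.
g = 4: 4^51 ≡ 1 — hits 1, so not a primitive root.
g = 5: 5^51 ≡ 102; 5^34 ≡ 56; 5^6 ≡ 72 — none is 1, so 5 is a primitive root.
So 5 is the smallest generator of (Z/103Z)^×.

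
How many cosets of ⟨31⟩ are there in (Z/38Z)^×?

3

Since 31 ∈ (Z/38Z)^×, its order divides φ(38) = φ(2)·φ(19) = 1·18 = 18 = 2 · 3^2.
Divisors of 18: 1, 2, 3, 6, 9, 18.
Compute 31^d (mod 38) for the divisors d until we hit 1:
31^1 ≡ 31 (mod 38)
31^2 ≡ 11 (mod 38)
31^3 ≡ 37 (mod 38)
31^6 ≡ 1 (mod 38) ✓
The order of 31 is 6, so the subgroup it generates has 6 elements.
[(Z/38Z)^× : ⟨31⟩] = 18/6 = 3.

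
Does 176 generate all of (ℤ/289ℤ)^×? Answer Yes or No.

Yes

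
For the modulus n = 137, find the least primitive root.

3

φ(137) = 137 − 1 = 136 = 2^3 · 17.
g is a primitive root iff g^(136/q) ≢ 1 (mod 137) for each prime q ∈ {2, 17}.
g = 2: 2^68 ≡ 1 — hits 1, so not a primitive root.
g = 3: 3^68 ≡ 136; 3^8 ≡ 122 — none is 1, so 3 is a primitive root.
So 3 is the smallest generator of (Z/137Z)^×.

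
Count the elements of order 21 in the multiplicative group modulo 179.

0

φ(179) = 179 − 1 = 178 = 2 · 89.
In a cyclic group of order 178, there are φ(d) elements of order d for each divisor d of 178, and zero for non-divisors.
Since 21 ∤ 178, the count is 0.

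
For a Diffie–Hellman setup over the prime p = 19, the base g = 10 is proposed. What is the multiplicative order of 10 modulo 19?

By Lagrange's theorem, ord_19(10) divides φ(19) = 19 − 1 = 18 = 2 · 3^2.
Divisors of 18: 1, 2, 3, 6, 9, 18.
Test each divisor d:
10^1 ≡ 10
10^2 ≡ 5
10^3 ≡ 12
10^6 ≡ 11
10^9 ≡ 18
10^18 ≡ 1
So ord_19(10) = 18.

18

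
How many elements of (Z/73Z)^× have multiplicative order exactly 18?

φ(73) = 73 − 1 = 72 = 2^3 · 3^2.
In a cyclic group of order 72, there are φ(d) elements of order d for each divisor d of 72, and zero for non-divisors.
18 = 2 · 3^2 divides 72, and φ(18) = 6.

6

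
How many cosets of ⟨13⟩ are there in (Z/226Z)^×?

The order of 13 must divide φ(226) = φ(2)·φ(113) = 1·112 = 112 = 2^4 · 7.
Divisors of 112: 1, 2, 4, 7, 8, 14, 16, 28, 56, 112.
Check 13^d mod 226 for each divisor in increasing order:
13^1 ≡ 13 (mod 226)
13^2 ≡ 169 (mod 226)
13^4 ≡ 85 (mod 226)
13^7 ≡ 69 (mod 226)
13^8 ≡ 219 (mod 226)
13^14 ≡ 15 (mod 226)
13^16 ≡ 49 (mod 226)
13^28 ≡ 225 (mod 226)
13^56 ≡ 1 (mod 226) ✓
So ord_226(13) = 56, hence |⟨13⟩| = 56.
The index is φ(226) / ord(13) = 112 / 56 = 2.

2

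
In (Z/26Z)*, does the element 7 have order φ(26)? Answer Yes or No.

Yes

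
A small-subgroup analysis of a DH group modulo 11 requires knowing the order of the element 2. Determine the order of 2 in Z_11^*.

10

By Lagrange's theorem, ord_11(2) divides φ(11) = 11 − 1 = 10 = 2 · 5.
Divisors of 10: 1, 2, 5, 10.
Test each divisor d:
2^1 ≡ 2 (mod 11)
2^2 ≡ 4 (mod 11)
2^5 ≡ 10 (mod 11)
2^10 ≡ 1 (mod 11) ✓
So ord_11(2) = 10.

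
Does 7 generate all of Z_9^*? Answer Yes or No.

No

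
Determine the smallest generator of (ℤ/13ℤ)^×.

2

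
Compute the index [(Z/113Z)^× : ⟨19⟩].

1

The order of 19 must divide φ(113) = 113 − 1 = 112 = 2^4 · 7.
Divisors of 112: 1, 2, 4, 7, 8, 14, 16, 28, 56, 112.
Compute 19^d (mod 113) for the divisors d until we hit 1:
19^1 ≡ 19
19^2 ≡ 22
19^4 ≡ 32
19^7 ≡ 42
19^8 ≡ 7
19^14 ≡ 69
19^16 ≡ 49
19^28 ≡ 15
19^56 ≡ 112
19^112 ≡ 1
So ord_113(19) = 112, hence |⟨19⟩| = 112.
Index = |(Z/113Z)^×| / |⟨19⟩| = 112 / 112 = 1.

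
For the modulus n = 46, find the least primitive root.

φ(46) = φ(2)·φ(23) = 1·22 = 22 = 2 · 11.
g is a primitive root iff g^(22/q) ≢ 1 (mod 46) for each prime q ∈ {2, 11}.
g = 2: gcd(2, 46) = 2 > 1, not a unit — skip.
g = 3: 3^11 ≡ 1 — hits 1, so not a primitive root.
g = 4: gcd(4, 46) = 2 > 1, not a unit — skip.
g = 5: 5^11 ≡ 45; 5^2 ≡ 25 — none is 1, so 5 is a primitive root.
Hence the least primitive root of 46 is 5.

5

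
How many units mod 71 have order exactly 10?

4

φ(71) = 71 − 1 = 70 = 2 · 5 · 7.
Since (Z/71Z)^× is cyclic of order 70, the number of elements of order d is φ(d) when d | 70 and 0 otherwise.
10 = 2 · 5 divides 70, and φ(10) = 4.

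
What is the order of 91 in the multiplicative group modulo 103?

By Lagrange's theorem, ord_103(91) divides φ(103) = 103 − 1 = 102 = 2 · 3 · 17.
Divisors of 102: 1, 2, 3, 6, 17, 34, 51, 102.
Test each divisor d:
91^1 ≡ 91
91^2 ≡ 41
91^3 ≡ 23
91^6 ≡ 14
91^17 ≡ 46
91^34 ≡ 56
91^51 ≡ 1
The smallest such exponent is 51, so the order of 91 is 51.

51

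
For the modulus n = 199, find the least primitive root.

3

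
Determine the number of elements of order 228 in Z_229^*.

φ(229) = 229 − 1 = 228 = 2^2 · 3 · 19.
Since (Z/229Z)^× is cyclic of order 228, the number of elements of order d is φ(d) when d | 228 and 0 otherwise.
228 = 2^2 · 3 · 19 divides 228, and φ(228) = 72.

72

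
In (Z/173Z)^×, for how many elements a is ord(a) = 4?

2

φ(173) = 173 − 1 = 172 = 2^2 · 43.
Since (Z/173Z)^× is cyclic of order 172, the number of elements of order d is φ(d) when d | 172 and 0 otherwise.
4 = 2^2 divides 172, and φ(4) = 2.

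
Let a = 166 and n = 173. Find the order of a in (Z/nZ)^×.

172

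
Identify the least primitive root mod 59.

φ(59) = 59 − 1 = 58 = 2 · 29.
g is a primitive root iff g^(58/q) ≢ 1 (mod 59) for each prime q ∈ {2, 29}.
g = 2: 2^29 ≡ 58; 2^2 ≡ 4 — none is 1, so 2 is a primitive root.
The smallest primitive root modulo 59 is 2.

2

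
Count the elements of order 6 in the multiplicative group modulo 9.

φ(9) = φ(3^2) = 3·(3−1) = 6 = 2 · 3.
Since (Z/9Z)^× is cyclic of order 6, the number of elements of order d is φ(d) when d | 6 and 0 otherwise.
6 = 2 · 3 divides 6, and φ(6) = 2.

2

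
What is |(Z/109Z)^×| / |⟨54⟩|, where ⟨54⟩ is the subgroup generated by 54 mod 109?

The order of 54 must divide φ(109) = 109 − 1 = 108 = 2^2 · 3^3.
Divisors of 108: 1, 2, 3, 4, 6, 9, 12, 18, 27, 36, 54, 108.
Compute 54^d (mod 109) for the divisors d until we hit 1:
54^1 ≡ 54 (mod 109)
54^2 ≡ 82 (mod 109)
54^3 ≡ 68 (mod 109)
54^4 ≡ 75 (mod 109)
54^6 ≡ 46 (mod 109)
54^9 ≡ 76 (mod 109)
54^12 ≡ 45 (mod 109)
54^18 ≡ 108 (mod 109)
54^27 ≡ 33 (mod 109)
54^36 ≡ 1 (mod 109) ✓
Thus |⟨54⟩| = ord(54) = 36.
Index = |(Z/109Z)^×| / |⟨54⟩| = 108 / 36 = 3.

3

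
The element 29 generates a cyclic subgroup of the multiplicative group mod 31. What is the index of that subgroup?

3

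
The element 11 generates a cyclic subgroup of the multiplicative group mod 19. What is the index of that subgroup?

ord(11) | φ(19) = 19 − 1 = 18 = 2 · 3^2.
Divisors of 18: 1, 2, 3, 6, 9, 18.
Test each divisor d:
11^1 ≡ 11 (mod 19)
11^2 ≡ 7 (mod 19)
11^3 ≡ 1 (mod 19) ✓
Thus |⟨11⟩| = ord(11) = 3.
[(Z/19Z)^× : ⟨11⟩] = 18/3 = 6.

6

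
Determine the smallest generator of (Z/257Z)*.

3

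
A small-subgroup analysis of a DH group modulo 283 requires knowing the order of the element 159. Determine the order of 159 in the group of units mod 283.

141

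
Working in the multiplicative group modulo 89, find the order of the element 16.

11

Since 16 ∈ (Z/89Z)^×, its order divides φ(89) = 89 − 1 = 88 = 2^3 · 11.
Divisors of 88: 1, 2, 4, 8, 11, 22, 44, 88.
Compute 16^d (mod 89) for the divisors d until we hit 1:
16^1 ≡ 16
16^2 ≡ 78
16^4 ≡ 32
16^8 ≡ 45
16^11 ≡ 1
The smallest such exponent is 11, so the order of 16 is 11.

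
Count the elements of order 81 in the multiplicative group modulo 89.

0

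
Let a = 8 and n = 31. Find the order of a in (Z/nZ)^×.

5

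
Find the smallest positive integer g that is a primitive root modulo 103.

5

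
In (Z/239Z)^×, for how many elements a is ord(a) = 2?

1

φ(239) = 239 − 1 = 238 = 2 · 7 · 17.
(Z/239Z)^× is cyclic (|G| = 238); a cyclic group of order m has exactly φ(d) elements of each order d | m, and none otherwise.
2 | 238, and φ(2) = 2 − 1 = 1.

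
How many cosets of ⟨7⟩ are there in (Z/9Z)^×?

2

The order of 7 must divide φ(9) = φ(3^2) = 3·(3−1) = 6 = 2 · 3.
Divisors of 6: 1, 2, 3, 6.
Check 7^d mod 9 for each divisor in increasing order:
7^1 ≡ 7 (mod 9)
7^2 ≡ 4 (mod 9)
7^3 ≡ 1 (mod 9) ✓
The order of 7 is 3, so the subgroup it generates has 3 elements.
Index = |(Z/9Z)^×| / |⟨7⟩| = 6 / 3 = 2.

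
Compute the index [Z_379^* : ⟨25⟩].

18

ord(25) | φ(379) = 379 − 1 = 378 = 2 · 3^3 · 7.
Divisors of 378: 1, 2, 3, 6, 7, 9, 14, 18, 21, 27, 42, 54, 63, 126, 189, 378.
Evaluate successive powers at the divisors of 378:
25^1 ≡ 25 (mod 379)
25^2 ≡ 246 (mod 379)
25^3 ≡ 86 (mod 379)
25^6 ≡ 195 (mod 379)
25^7 ≡ 327 (mod 379)
25^9 ≡ 94 (mod 379)
25^14 ≡ 51 (mod 379)
25^18 ≡ 119 (mod 379)
25^21 ≡ 1 (mod 379) ✓
Thus |⟨25⟩| = ord(25) = 21.
[(Z/379Z)^× : ⟨25⟩] = 378/21 = 18.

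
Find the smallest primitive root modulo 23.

5

φ(23) = 23 − 1 = 22 = 2 · 11.
Test candidates g = 2, 3, … against the prime factors q ∈ {2, 11} of φ(23): g is a generator iff g^(22/q) ≢ 1 for every such q.
g = 2: 2^11 ≡ 1 — hits 1, so not a primitive root.
g = 3: 3^11 ≡ 1 — hits 1, so not a primitive root.
g = 4: 4^11 ≡ 1 — hits 1, so not a primitive root.
g = 5: 5^11 ≡ 22; 5^2 ≡ 2 — none is 1, so 5 is a primitive root.
So 5 is the smallest generator of (Z/23Z)^×.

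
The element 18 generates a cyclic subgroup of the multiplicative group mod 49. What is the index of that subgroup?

ord(18) | φ(49) = φ(7^2) = 7·(7−1) = 42 = 2 · 3 · 7.
Divisors of 42: 1, 2, 3, 6, 7, 14, 21, 42.
Test each divisor d:
18^1 ≡ 18 (mod 49)
18^2 ≡ 30 (mod 49)
18^3 ≡ 1 (mod 49) ✓
Thus |⟨18⟩| = ord(18) = 3.
The index is φ(49) / ord(18) = 42 / 3 = 14.

14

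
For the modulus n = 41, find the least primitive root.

φ(41) = 41 − 1 = 40 = 2^3 · 5.
Test candidates g = 2, 3, … against the prime factors q ∈ {2, 5} of φ(41): g is a generator iff g^(40/q) ≢ 1 for every such q.
g = 2: 2^20 ≡ 1 — hits 1, so not a primitive root.
g = 3: 3^20 ≡ 40; 3^8 ≡ 1 — hits 1, so not a primitive root.
g = 4: 4^20 ≡ 1 — hits 1, so not a primitive root.
g = 5: 5^20 ≡ 1 — hits 1, so not a primitive root.
g = 6: 6^20 ≡ 40; 6^8 ≡ 10 — none is 1, so 6 is a primitive root.
The smallest primitive root modulo 41 is 6.

6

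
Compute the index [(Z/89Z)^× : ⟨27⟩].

1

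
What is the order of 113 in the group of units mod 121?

55

Since 113 ∈ (Z/121Z)^×, its order divides φ(121) = φ(11^2) = 11·(11−1) = 110 = 2 · 5 · 11.
Divisors of 110: 1, 2, 5, 10, 11, 22, 55, 110.
Check 113^d mod 121 for each divisor in increasing order:
113^1 ≡ 113
113^2 ≡ 64
113^5 ≡ 23
113^10 ≡ 45
113^11 ≡ 3
113^22 ≡ 9
113^55 ≡ 1
Hence ord(113) = 55.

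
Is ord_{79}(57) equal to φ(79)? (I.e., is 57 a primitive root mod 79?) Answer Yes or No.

No

φ(79) = 79 − 1 = 78 = 2 · 3 · 13.
An element g generates (Z/79Z)^× iff g^(78/q) ≢ 1 (mod 79) for each prime q ∈ {2, 3, 13}.
57^39 ≡ 78 (mod 79)  [q = 2: ≢ 1 ✓]
57^26 ≡ 1 (mod 79)  [q = 3: ≡ 1 ✗]
57^6 ≡ 52 (mod 79)  [q = 13: ≢ 1 ✓]
57^26 ≡ 1 shows ord(57) | 26, strictly less than φ(79); not a primitive root.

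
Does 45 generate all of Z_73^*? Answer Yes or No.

Yes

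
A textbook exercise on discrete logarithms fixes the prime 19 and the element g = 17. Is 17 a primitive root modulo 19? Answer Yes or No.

φ(19) = 19 − 1 = 18 = 2 · 3^2.
It suffices to check that the order of 17 is not a proper divisor of 18: compute 17^(18/q) for q ∈ {2, 3}.
17^9 ≡ 1 (mod 19)  [q = 2: ≡ 1 ✗]
17^6 ≡ 7 (mod 19)  [q = 3: ≢ 1 ✓]
Since 17^9 ≡ 1, the order of 17 divides 9 < 18, so 17 is not a primitive root.

No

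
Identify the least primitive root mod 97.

φ(97) = 97 − 1 = 96 = 2^5 · 3.
g is a primitive root iff g^(96/q) ≢ 1 (mod 97) for each prime q ∈ {2, 3}.
g = 2: 2^48 ≡ 1 — hits 1, so not a primitive root.
g = 3: 3^48 ≡ 1 — hits 1, so not a primitive root.
g = 4: 4^48 ≡ 1 — hits 1, so not a primitive root.
g = 5: 5^48 ≡ 96; 5^32 ≡ 35 — none is 1, so 5 is a primitive root.
Hence the least primitive root of 97 is 5.

5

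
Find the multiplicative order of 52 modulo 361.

342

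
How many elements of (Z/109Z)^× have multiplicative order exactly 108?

36

φ(109) = 109 − 1 = 108 = 2^2 · 3^3.
In a cyclic group of order 108, there are φ(d) elements of order d for each divisor d of 108, and zero for non-divisors.
108 = 2^2 · 3^3 divides 108, and φ(108) = 36.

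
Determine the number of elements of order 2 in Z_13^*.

φ(13) = 13 − 1 = 12 = 2^2 · 3.
Since (Z/13Z)^× is cyclic of order 12, the number of elements of order d is φ(d) when d | 12 and 0 otherwise.
2 | 12, and φ(2) = 2 − 1 = 1.

1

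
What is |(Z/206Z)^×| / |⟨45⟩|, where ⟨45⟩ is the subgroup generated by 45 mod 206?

The order of 45 must divide φ(206) = φ(2)·φ(103) = 1·102 = 102 = 2 · 3 · 17.
Divisors of 102: 1, 2, 3, 6, 17, 34, 51, 102.
Evaluate successive powers at the divisors of 102:
45^1 ≡ 45 (mod 206)
45^2 ≡ 171 (mod 206)
45^3 ≡ 73 (mod 206)
45^6 ≡ 179 (mod 206)
45^17 ≡ 57 (mod 206)
45^34 ≡ 159 (mod 206)
45^51 ≡ 205 (mod 206)
45^102 ≡ 1 (mod 206) ✓
So ord_206(45) = 102, hence |⟨45⟩| = 102.
The index is φ(206) / ord(45) = 102 / 102 = 1.

1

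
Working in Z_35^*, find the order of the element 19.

ord(19) | φ(35) = φ(5·7) = (5−1)·(7−1) = 4·6 = 24 = 2^3 · 3.
Divisors of 24: 1, 2, 3, 4, 6, 8, 12, 24.
Compute 19^d (mod 35) for the divisors d until we hit 1:
19^1 ≡ 19
19^2 ≡ 11
19^3 ≡ 34
19^4 ≡ 16
19^6 ≡ 1
The smallest such exponent is 6, so the order of 19 is 6.

6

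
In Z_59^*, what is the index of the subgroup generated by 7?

2

By Lagrange's theorem, ord_59(7) divides φ(59) = 59 − 1 = 58 = 2 · 29.
Divisors of 58: 1, 2, 29, 58.
Compute 7^d (mod 59) for the divisors d until we hit 1:
7^1 ≡ 7
7^2 ≡ 49
7^29 ≡ 1
The order of 7 is 29, so the subgroup it generates has 29 elements.
[(Z/59Z)^× : ⟨7⟩] = 58/29 = 2.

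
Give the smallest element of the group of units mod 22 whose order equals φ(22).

φ(22) = φ(2)·φ(11) = 1·10 = 10 = 2 · 5.
g is a primitive root iff g^(10/q) ≢ 1 (mod 22) for each prime q ∈ {2, 5}.
g = 2: gcd(2, 22) = 2 > 1, not a unit — skip.
g = 3: 3^5 ≡ 1 — hits 1, so not a primitive root.
g = 4: gcd(4, 22) = 2 > 1, not a unit — skip.
g = 5: 5^5 ≡ 1 — hits 1, so not a primitive root.
g = 6: gcd(6, 22) = 2 > 1, not a unit — skip.
g = 7: 7^5 ≡ 21; 7^2 ≡ 5 — none is 1, so 7 is a primitive root.
The smallest primitive root modulo 22 is 7.

7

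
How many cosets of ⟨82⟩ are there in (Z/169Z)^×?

By Lagrange's theorem, ord_169(82) divides φ(169) = φ(13^2) = 13·(13−1) = 156 = 2^2 · 3 · 13.
Divisors of 156: 1, 2, 3, 4, 6, 12, 13, 26, 39, 52, 78, 156.
Evaluate successive powers at the divisors of 156:
82^1 ≡ 82
82^2 ≡ 133
82^3 ≡ 90
82^4 ≡ 113
82^6 ≡ 157
82^12 ≡ 144
82^13 ≡ 147
82^26 ≡ 146
82^39 ≡ 168
82^52 ≡ 22
82^78 ≡ 1
So ord_169(82) = 78, hence |⟨82⟩| = 78.
[(Z/169Z)^× : ⟨82⟩] = 156/78 = 2.

2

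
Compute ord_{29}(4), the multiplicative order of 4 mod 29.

14

Since 4 ∈ (Z/29Z)^×, its order divides φ(29) = 29 − 1 = 28 = 2^2 · 7.
Divisors of 28: 1, 2, 4, 7, 14, 28.
Check 4^d mod 29 for each divisor in increasing order:
4^1 ≡ 4 (mod 29)
4^2 ≡ 16 (mod 29)
4^4 ≡ 24 (mod 29)
4^7 ≡ 28 (mod 29)
4^14 ≡ 1 (mod 29) ✓
Hence ord(4) = 14.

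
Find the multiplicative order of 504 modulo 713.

110

By Lagrange's theorem, ord_713(504) divides φ(713) = φ(23·31) = (23−1)·(31−1) = 22·30 = 660 = 2^2 · 3 · 5 · 11.
Divisors of 660: 1, 2, 3, 4, 5, 6, 10, 11, 12, 15, 20, 22, 30, 33, 44, 55, 60, 66, 110, 132, 165, 220, 330, 660.
Compute 504^d (mod 713) for the divisors d until we hit 1:
504^1 ≡ 504 (mod 713)
504^2 ≡ 188 (mod 713)
504^3 ≡ 636 (mod 713)
504^4 ≡ 407 (mod 713)
504^5 ≡ 497 (mod 713)
504^6 ≡ 225 (mod 713)
504^10 ≡ 311 (mod 713)
504^11 ≡ 597 (mod 713)
504^12 ≡ 2 (mod 713)
504^15 ≡ 559 (mod 713)
504^20 ≡ 466 (mod 713)
504^22 ≡ 622 (mod 713)
504^30 ≡ 187 (mod 713)
504^33 ≡ 574 (mod 713)
504^44 ≡ 438 (mod 713)
504^55 ≡ 528 (mod 713)
504^60 ≡ 32 (mod 713)
504^66 ≡ 70 (mod 713)
504^110 ≡ 1 (mod 713) ✓
Hence ord(504) = 110.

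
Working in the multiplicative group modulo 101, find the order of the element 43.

50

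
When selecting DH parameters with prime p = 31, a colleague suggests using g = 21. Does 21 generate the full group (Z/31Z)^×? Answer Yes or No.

φ(31) = 31 − 1 = 30 = 2 · 3 · 5.
An element g generates (Z/31Z)^× iff g^(30/q) ≢ 1 (mod 31) for each prime q ∈ {2, 3, 5}.
21^15 ≡ 30 (mod 31)  [q = 2: ≢ 1 ✓]
21^10 ≡ 5 (mod 31)  [q = 3: ≢ 1 ✓]
21^6 ≡ 2 (mod 31)  [q = 5: ≢ 1 ✓]
None equal 1, so ord_31(21) = 30: 21 is a primitive root.

Yes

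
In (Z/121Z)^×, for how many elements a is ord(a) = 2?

1

φ(121) = φ(11^2) = 11·(11−1) = 110 = 2 · 5 · 11.
In a cyclic group of order 110, there are φ(d) elements of order d for each divisor d of 110, and zero for non-divisors.
2 | 110, and φ(2) = 2 − 1 = 1.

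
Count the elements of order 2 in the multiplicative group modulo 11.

φ(11) = 11 − 1 = 10 = 2 · 5.
In a cyclic group of order 10, there are φ(d) elements of order d for each divisor d of 10, and zero for non-divisors.
2 | 10, and φ(2) = 2 − 1 = 1.

1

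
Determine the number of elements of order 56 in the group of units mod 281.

φ(281) = 281 − 1 = 280 = 2^3 · 5 · 7.
In a cyclic group of order 280, there are φ(d) elements of order d for each divisor d of 280, and zero for non-divisors.
56 = 2^3 · 7 divides 280, and φ(56) = 24.

24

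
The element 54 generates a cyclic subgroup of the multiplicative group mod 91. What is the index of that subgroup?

By Lagrange's theorem, ord_91(54) divides φ(91) = φ(7·13) = (7−1)·(13−1) = 6·12 = 72 = 2^3 · 3^2.
Divisors of 72: 1, 2, 3, 4, 6, 8, 9, 12, 18, 24, 36, 72.
Test each divisor d:
54^1 ≡ 54 (mod 91)
54^2 ≡ 4 (mod 91)
54^3 ≡ 34 (mod 91)
54^4 ≡ 16 (mod 91)
54^6 ≡ 64 (mod 91)
54^8 ≡ 74 (mod 91)
54^9 ≡ 83 (mod 91)
54^12 ≡ 1 (mod 91) ✓
Thus |⟨54⟩| = ord(54) = 12.
[(Z/91Z)^× : ⟨54⟩] = 72/12 = 6.

6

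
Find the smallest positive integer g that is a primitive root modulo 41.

6

φ(41) = 41 − 1 = 40 = 2^3 · 5.
g is a primitive root iff g^(40/q) ≢ 1 (mod 41) for each prime q ∈ {2, 5}.
g = 2: 2^20 ≡ 1 — hits 1, so not a primitive root.
g = 3: 3^20 ≡ 40; 3^8 ≡ 1 — hits 1, so not a primitive root.
g = 4: 4^20 ≡ 1 — hits 1, so not a primitive root.
g = 5: 5^20 ≡ 1 — hits 1, so not a primitive root.
g = 6: 6^20 ≡ 40; 6^8 ≡ 10 — none is 1, so 6 is a primitive root.
The smallest primitive root modulo 41 is 6.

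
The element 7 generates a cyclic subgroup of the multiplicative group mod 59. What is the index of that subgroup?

2

Since 7 ∈ (Z/59Z)^×, its order divides φ(59) = 59 − 1 = 58 = 2 · 29.
Divisors of 58: 1, 2, 29, 58.
Compute 7^d (mod 59) for the divisors d until we hit 1:
7^1 ≡ 7 (mod 59)
7^2 ≡ 49 (mod 59)
7^29 ≡ 1 (mod 59) ✓
The order of 7 is 29, so the subgroup it generates has 29 elements.
[(Z/59Z)^× : ⟨7⟩] = 58/29 = 2.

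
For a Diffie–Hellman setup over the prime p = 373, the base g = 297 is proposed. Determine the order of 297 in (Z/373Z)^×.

372

ord(297) | φ(373) = 373 − 1 = 372 = 2^2 · 3 · 31.
Divisors of 372: 1, 2, 3, 4, 6, 12, 31, 62, 93, 124, 186, 372.
Compute 297^d (mod 373) for the divisors d until we hit 1:
297^1 ≡ 297 (mod 373)
297^2 ≡ 181 (mod 373)
297^3 ≡ 45 (mod 373)
297^4 ≡ 310 (mod 373)
297^6 ≡ 160 (mod 373)
297^12 ≡ 236 (mod 373)
297^31 ≡ 200 (mod 373)
297^62 ≡ 89 (mod 373)
297^93 ≡ 269 (mod 373)
297^124 ≡ 88 (mod 373)
297^186 ≡ 372 (mod 373)
297^372 ≡ 1 (mod 373) ✓
Therefore the multiplicative order of 297 modulo 373 is 372.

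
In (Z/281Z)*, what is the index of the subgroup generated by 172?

20

The order of 172 must divide φ(281) = 281 − 1 = 280 = 2^3 · 5 · 7.
Divisors of 280: 1, 2, 4, 5, 7, 8, 10, 14, 20, 28, 35, 40, 56, 70, 140, 280.
Test each divisor d:
172^1 ≡ 172 (mod 281)
172^2 ≡ 79 (mod 281)
172^4 ≡ 59 (mod 281)
172^5 ≡ 32 (mod 281)
172^7 ≡ 280 (mod 281)
172^8 ≡ 109 (mod 281)
172^10 ≡ 181 (mod 281)
172^14 ≡ 1 (mod 281) ✓
Thus |⟨172⟩| = ord(172) = 14.
The index is φ(281) / ord(172) = 280 / 14 = 20.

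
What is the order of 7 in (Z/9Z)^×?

3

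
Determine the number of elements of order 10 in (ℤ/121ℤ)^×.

4

φ(121) = φ(11^2) = 11·(11−1) = 110 = 2 · 5 · 11.
(Z/121Z)^× is cyclic (|G| = 110); a cyclic group of order m has exactly φ(d) elements of each order d | m, and none otherwise.
10 = 2 · 5 divides 110, and φ(10) = 4.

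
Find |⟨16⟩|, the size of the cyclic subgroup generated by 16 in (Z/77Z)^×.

ord(16) | φ(77) = φ(7·11) = (7−1)·(11−1) = 6·10 = 60 = 2^2 · 3 · 5.
Divisors of 60: 1, 2, 3, 4, 5, 6, 10, 12, 15, 20, 30, 60.
Check 16^d mod 77 for each divisor in increasing order:
16^1 ≡ 16 (mod 77)
16^2 ≡ 25 (mod 77)
16^3 ≡ 15 (mod 77)
16^4 ≡ 9 (mod 77)
16^5 ≡ 67 (mod 77)
16^6 ≡ 71 (mod 77)
16^10 ≡ 23 (mod 77)
16^12 ≡ 36 (mod 77)
16^15 ≡ 1 (mod 77) ✓
Hence ord(16) = 15.

15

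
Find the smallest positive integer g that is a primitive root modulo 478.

7

φ(478) = φ(2)·φ(239) = 1·238 = 238 = 2 · 7 · 17.
Test candidates g = 2, 3, … against the prime factors q ∈ {2, 7, 17} of φ(478): g is a generator iff g^(238/q) ≢ 1 for every such q.
g = 2: gcd(2, 478) = 2 > 1, not a unit — skip.
g = 3: 3^119 ≡ 1 — hits 1, so not a primitive root.
g = 4: gcd(4, 478) = 2 > 1, not a unit — skip.
g = 5: 5^119 ≡ 1 — hits 1, so not a primitive root.
g = 6: gcd(6, 478) = 2 > 1, not a unit — skip.
g = 7: 7^119 ≡ 477; 7^34 ≡ 263; 7^14 ≡ 211 — none is 1, so 7 is a primitive root.
The smallest primitive root modulo 478 is 7.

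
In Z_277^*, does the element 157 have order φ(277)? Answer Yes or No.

No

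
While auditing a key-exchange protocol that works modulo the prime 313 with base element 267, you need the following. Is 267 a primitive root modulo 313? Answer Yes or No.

Yes

φ(313) = 313 − 1 = 312 = 2^3 · 3 · 13.
An element g generates (Z/313Z)^× iff g^(312/q) ≢ 1 (mod 313) for each prime q ∈ {2, 3, 13}.
267^156 ≡ 312 (mod 313)  [q = 2: ≢ 1 ✓]
267^104 ≡ 214 (mod 313)  [q = 3: ≢ 1 ✓]
267^24 ≡ 280 (mod 313)  [q = 13: ≢ 1 ✓]
None equal 1, so ord_313(267) = 312: 267 is a primitive root.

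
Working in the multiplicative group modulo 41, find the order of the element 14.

8

The order of 14 must divide φ(41) = 41 − 1 = 40 = 2^3 · 5.
Divisors of 40: 1, 2, 4, 5, 8, 10, 20, 40.
Check 14^d mod 41 for each divisor in increasing order:
14^1 ≡ 14 (mod 41)
14^2 ≡ 32 (mod 41)
14^4 ≡ 40 (mod 41)
14^5 ≡ 27 (mod 41)
14^8 ≡ 1 (mod 41) ✓
Hence ord(14) = 8.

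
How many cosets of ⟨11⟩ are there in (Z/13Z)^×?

Since 11 ∈ (Z/13Z)^×, its order divides φ(13) = 13 − 1 = 12 = 2^2 · 3.
Divisors of 12: 1, 2, 3, 4, 6, 12.
Check 11^d mod 13 for each divisor in increasing order:
11^1 ≡ 11 (mod 13)
11^2 ≡ 4 (mod 13)
11^3 ≡ 5 (mod 13)
11^4 ≡ 3 (mod 13)
11^6 ≡ 12 (mod 13)
11^12 ≡ 1 (mod 13) ✓
The order of 11 is 12, so the subgroup it generates has 12 elements.
The index is φ(13) / ord(11) = 12 / 12 = 1.

1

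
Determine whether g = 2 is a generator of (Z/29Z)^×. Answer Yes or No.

Yes

φ(29) = 29 − 1 = 28 = 2^2 · 7.
2 is a primitive root mod 29 iff 2^(φ(29)/q) ≢ 1 for every prime q | φ(29), i.e. q ∈ {2, 7}.
2^14 ≡ 28 (mod 29)  [q = 2: ≢ 1 ✓]
2^4 ≡ 16 (mod 29)  [q = 7: ≢ 1 ✓]
Every test exponent gives a nontrivial residue, hence 2 generates the full group.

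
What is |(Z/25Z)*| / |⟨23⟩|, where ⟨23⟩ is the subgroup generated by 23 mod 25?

1

By Lagrange's theorem, ord_25(23) divides φ(25) = φ(5^2) = 5·(5−1) = 20 = 2^2 · 5.
Divisors of 20: 1, 2, 4, 5, 10, 20.
Test each divisor d:
23^1 ≡ 23 (mod 25)
23^2 ≡ 4 (mod 25)
23^4 ≡ 16 (mod 25)
23^5 ≡ 18 (mod 25)
23^10 ≡ 24 (mod 25)
23^20 ≡ 1 (mod 25) ✓
Thus |⟨23⟩| = ord(23) = 20.
Index = |(Z/25Z)^×| / |⟨23⟩| = 20 / 20 = 1.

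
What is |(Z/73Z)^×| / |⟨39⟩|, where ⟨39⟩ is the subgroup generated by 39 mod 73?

1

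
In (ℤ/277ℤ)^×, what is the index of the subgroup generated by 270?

4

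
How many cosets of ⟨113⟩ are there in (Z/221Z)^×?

4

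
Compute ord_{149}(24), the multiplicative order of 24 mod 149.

74

By Lagrange's theorem, ord_149(24) divides φ(149) = 149 − 1 = 148 = 2^2 · 37.
Divisors of 148: 1, 2, 4, 37, 74, 148.
Test each divisor d:
24^1 ≡ 24
24^2 ≡ 129
24^4 ≡ 102
24^37 ≡ 148
24^74 ≡ 1
Hence ord(24) = 74.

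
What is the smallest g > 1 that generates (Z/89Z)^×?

3

φ(89) = 89 − 1 = 88 = 2^3 · 11.
Test candidates g = 2, 3, … against the prime factors q ∈ {2, 11} of φ(89): g is a generator iff g^(88/q) ≢ 1 for every such q.
g = 2: 2^44 ≡ 1 — hits 1, so not a primitive root.
g = 3: 3^44 ≡ 88; 3^8 ≡ 64 — none is 1, so 3 is a primitive root.
Hence the least primitive root of 89 is 3.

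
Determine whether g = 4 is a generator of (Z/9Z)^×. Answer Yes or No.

No

φ(9) = φ(3^2) = 3·(3−1) = 6 = 2 · 3.
An element g generates (Z/9Z)^× iff g^(6/q) ≢ 1 (mod 9) for each prime q ∈ {2, 3}.
4^3 ≡ 1 (mod 9)  [q = 2: ≡ 1 ✗]
4^2 ≡ 7 (mod 9)  [q = 3: ≢ 1 ✓]
4^3 ≡ 1 shows ord(4) | 3, strictly less than φ(9); not a primitive root.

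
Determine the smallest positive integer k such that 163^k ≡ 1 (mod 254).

Since 163 ∈ (Z/254Z)^×, its order divides φ(254) = φ(2)·φ(127) = 1·126 = 126 = 2 · 3^2 · 7.
Divisors of 126: 1, 2, 3, 6, 7, 9, 14, 18, 21, 42, 63, 126.
Check 163^d mod 254 for each divisor in increasing order:
163^1 ≡ 163 (mod 254)
163^2 ≡ 153 (mod 254)
163^3 ≡ 47 (mod 254)
163^6 ≡ 177 (mod 254)
163^7 ≡ 149 (mod 254)
163^9 ≡ 191 (mod 254)
163^14 ≡ 103 (mod 254)
163^18 ≡ 159 (mod 254)
163^21 ≡ 107 (mod 254)
163^42 ≡ 19 (mod 254)
163^63 ≡ 1 (mod 254) ✓
The smallest such exponent is 63, so the order of 163 is 63.

63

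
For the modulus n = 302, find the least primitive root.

7

φ(302) = φ(2)·φ(151) = 1·150 = 150 = 2 · 3 · 5^2.
g is a primitive root iff g^(150/q) ≢ 1 (mod 302) for each prime q ∈ {2, 3, 5}.
g = 2: gcd(2, 302) = 2 > 1, not a unit — skip.
g = 3: 3^75 ≡ 301; 3^50 ≡ 1 — hits 1, so not a primitive root.
g = 4: gcd(4, 302) = 2 > 1, not a unit — skip.
g = 5: 5^75 ≡ 1 — hits 1, so not a primitive root.
g = 6: gcd(6, 302) = 2 > 1, not a unit — skip.
g = 7: 7^75 ≡ 301; 7^50 ≡ 183; 7^30 ≡ 159 — none is 1, so 7 is a primitive root.
So 7 is the smallest generator of (Z/302Z)^×.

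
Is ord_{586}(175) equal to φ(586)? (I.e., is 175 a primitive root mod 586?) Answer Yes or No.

φ(586) = φ(2)·φ(293) = 1·292 = 292 = 2^2 · 73.
Test 175^(292/q) mod 586 for each prime factor q of 292:
175^146 ≡ 585 (mod 586)  [q = 2: ≢ 1 ✓]
175^4 ≡ 555 (mod 586)  [q = 73: ≢ 1 ✓]
Every test exponent gives a nontrivial residue, hence 175 generates the full group.

Yes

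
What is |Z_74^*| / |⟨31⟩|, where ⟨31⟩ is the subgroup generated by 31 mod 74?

9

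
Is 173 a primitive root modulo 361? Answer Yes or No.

Yes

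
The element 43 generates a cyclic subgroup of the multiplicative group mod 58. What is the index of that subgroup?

1

By Lagrange's theorem, ord_58(43) divides φ(58) = φ(2)·φ(29) = 1·28 = 28 = 2^2 · 7.
Divisors of 28: 1, 2, 4, 7, 14, 28.
Compute 43^d (mod 58) for the divisors d until we hit 1:
43^1 ≡ 43 (mod 58)
43^2 ≡ 51 (mod 58)
43^4 ≡ 49 (mod 58)
43^7 ≡ 41 (mod 58)
43^14 ≡ 57 (mod 58)
43^28 ≡ 1 (mod 58) ✓
The order of 43 is 28, so the subgroup it generates has 28 elements.
The index is φ(58) / ord(43) = 28 / 28 = 1.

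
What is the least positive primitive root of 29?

2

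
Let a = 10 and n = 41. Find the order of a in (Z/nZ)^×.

5

Since 10 ∈ (Z/41Z)^×, its order divides φ(41) = 41 − 1 = 40 = 2^3 · 5.
Divisors of 40: 1, 2, 4, 5, 8, 10, 20, 40.
Check 10^d mod 41 for each divisor in increasing order:
10^1 ≡ 10
10^2 ≡ 18
10^4 ≡ 37
10^5 ≡ 1
So ord_41(10) = 5.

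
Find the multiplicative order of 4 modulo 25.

Since 4 ∈ (Z/25Z)^×, its order divides φ(25) = φ(5^2) = 5·(5−1) = 20 = 2^2 · 5.
Divisors of 20: 1, 2, 4, 5, 10, 20.
Evaluate successive powers at the divisors of 20:
4^1 ≡ 4 (mod 25)
4^2 ≡ 16 (mod 25)
4^4 ≡ 6 (mod 25)
4^5 ≡ 24 (mod 25)
4^10 ≡ 1 (mod 25) ✓
Hence ord(4) = 10.

10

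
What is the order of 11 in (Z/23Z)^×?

22

The order of 11 must divide φ(23) = 23 − 1 = 22 = 2 · 11.
Divisors of 22: 1, 2, 11, 22.
Evaluate successive powers at the divisors of 22:
11^1 ≡ 11 (mod 23)
11^2 ≡ 6 (mod 23)
11^11 ≡ 22 (mod 23)
11^22 ≡ 1 (mod 23) ✓
Therefore the multiplicative order of 11 modulo 23 is 22.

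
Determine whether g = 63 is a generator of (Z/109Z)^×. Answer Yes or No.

φ(109) = 109 − 1 = 108 = 2^2 · 3^3.
63 is a primitive root mod 109 iff 63^(φ(109)/q) ≢ 1 for every prime q | φ(109), i.e. q ∈ {2, 3}.
63^54 ≡ 1 (mod 109)  [q = 2: ≡ 1 ✗]
63^36 ≡ 1 (mod 109)  [q = 3: ≡ 1 ✗]
Since 63^54 ≡ 1, the order of 63 divides 54 < 108, so 63 is not a primitive root.

No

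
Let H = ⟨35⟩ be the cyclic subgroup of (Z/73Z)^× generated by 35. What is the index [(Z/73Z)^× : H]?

Since 35 ∈ (Z/73Z)^×, its order divides φ(73) = 73 − 1 = 72 = 2^3 · 3^2.
Divisors of 72: 1, 2, 3, 4, 6, 8, 9, 12, 18, 24, 36, 72.
Test each divisor d:
35^1 ≡ 35
35^2 ≡ 57
35^3 ≡ 24
35^4 ≡ 37
35^6 ≡ 65
35^8 ≡ 55
35^9 ≡ 27
35^12 ≡ 64
35^18 ≡ 72
35^24 ≡ 8
35^36 ≡ 1
Thus |⟨35⟩| = ord(35) = 36.
[(Z/73Z)^× : ⟨35⟩] = 72/36 = 2.

2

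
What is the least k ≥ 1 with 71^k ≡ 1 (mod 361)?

ord(71) | φ(361) = φ(19^2) = 19·(19−1) = 342 = 2 · 3^2 · 19.
Divisors of 342: 1, 2, 3, 6, 9, 18, 19, 38, 57, 114, 171, 342.
Test each divisor d:
71^1 ≡ 71
71^2 ≡ 348
71^3 ≡ 160
71^6 ≡ 330
71^9 ≡ 94
71^18 ≡ 172
71^19 ≡ 299
71^38 ≡ 234
71^57 ≡ 293
71^114 ≡ 292
71^171 ≡ 360
71^342 ≡ 1
Therefore the multiplicative order of 71 modulo 361 is 342.

342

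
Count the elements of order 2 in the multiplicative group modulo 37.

φ(37) = 37 − 1 = 36 = 2^2 · 3^2.
In a cyclic group of order 36, there are φ(d) elements of order d for each divisor d of 36, and zero for non-divisors.
2 | 36, and φ(2) = 2 − 1 = 1.

1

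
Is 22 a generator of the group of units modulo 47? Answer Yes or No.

Yes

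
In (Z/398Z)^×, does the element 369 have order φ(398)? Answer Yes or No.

Yes

φ(398) = φ(2)·φ(199) = 1·198 = 198 = 2 · 3^2 · 11.
369 is a primitive root mod 398 iff 369^(φ(398)/q) ≢ 1 for every prime q | φ(398), i.e. q ∈ {2, 3, 11}.
369^99 ≡ 397 (mod 398)  [q = 2: ≢ 1 ✓]
369^66 ≡ 305 (mod 398)  [q = 3: ≢ 1 ✓]
369^18 ≡ 261 (mod 398)  [q = 11: ≢ 1 ✓]
None equal 1, so ord_398(369) = 198: 369 is a primitive root.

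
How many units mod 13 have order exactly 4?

φ(13) = 13 − 1 = 12 = 2^2 · 3.
Since (Z/13Z)^× is cyclic of order 12, the number of elements of order d is φ(d) when d | 12 and 0 otherwise.
4 = 2^2 divides 12, and φ(4) = 2.

2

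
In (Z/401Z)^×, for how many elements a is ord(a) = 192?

0

φ(401) = 401 − 1 = 400 = 2^4 · 5^2.
In a cyclic group of order 400, there are φ(d) elements of order d for each divisor d of 400, and zero for non-divisors.
Since 192 ∤ 400, the count is 0.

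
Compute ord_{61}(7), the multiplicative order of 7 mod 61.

ord(7) | φ(61) = 61 − 1 = 60 = 2^2 · 3 · 5.
Divisors of 60: 1, 2, 3, 4, 5, 6, 10, 12, 15, 20, 30, 60.
Check 7^d mod 61 for each divisor in increasing order:
7^1 ≡ 7 (mod 61)
7^2 ≡ 49 (mod 61)
7^3 ≡ 38 (mod 61)
7^4 ≡ 22 (mod 61)
7^5 ≡ 32 (mod 61)
7^6 ≡ 41 (mod 61)
7^10 ≡ 48 (mod 61)
7^12 ≡ 34 (mod 61)
7^15 ≡ 11 (mod 61)
7^20 ≡ 47 (mod 61)
7^30 ≡ 60 (mod 61)
7^60 ≡ 1 (mod 61) ✓
So ord_61(7) = 60.

60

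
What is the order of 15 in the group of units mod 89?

88

ord(15) | φ(89) = 89 − 1 = 88 = 2^3 · 11.
Divisors of 88: 1, 2, 4, 8, 11, 22, 44, 88.
Compute 15^d (mod 89) for the divisors d until we hit 1:
15^1 ≡ 15 (mod 89)
15^2 ≡ 47 (mod 89)
15^4 ≡ 73 (mod 89)
15^8 ≡ 78 (mod 89)
15^11 ≡ 77 (mod 89)
15^22 ≡ 55 (mod 89)
15^44 ≡ 88 (mod 89)
15^88 ≡ 1 (mod 89) ✓
Hence ord(15) = 88.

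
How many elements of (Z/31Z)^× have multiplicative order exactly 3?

φ(31) = 31 − 1 = 30 = 2 · 3 · 5.
Since (Z/31Z)^× is cyclic of order 30, the number of elements of order d is φ(d) when d | 30 and 0 otherwise.
3 | 30, and φ(3) = 3 − 1 = 2.

2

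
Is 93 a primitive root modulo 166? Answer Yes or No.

φ(166) = φ(2)·φ(83) = 1·82 = 82 = 2 · 41.
An element g generates (Z/166Z)^× iff g^(82/q) ≢ 1 (mod 166) for each prime q ∈ {2, 41}.
93^41 ≡ 1 (mod 166)  [q = 2: ≡ 1 ✗]
93^2 ≡ 17 (mod 166)  [q = 41: ≢ 1 ✓]
93^41 ≡ 1 shows ord(93) | 41, strictly less than φ(166); not a primitive root.

No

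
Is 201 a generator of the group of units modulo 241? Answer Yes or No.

φ(241) = 241 − 1 = 240 = 2^4 · 3 · 5.
An element g generates (Z/241Z)^× iff g^(240/q) ≢ 1 (mod 241) for each prime q ∈ {2, 3, 5}.
201^120 ≡ 1 (mod 241)  [q = 2: ≡ 1 ✗]
201^80 ≡ 1 (mod 241)  [q = 3: ≡ 1 ✗]
201^48 ≡ 205 (mod 241)  [q = 5: ≢ 1 ✓]
201^120 ≡ 1 shows ord(201) | 120, strictly less than φ(241); not a primitive root.

No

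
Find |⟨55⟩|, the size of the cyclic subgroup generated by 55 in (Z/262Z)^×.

65

Since 55 ∈ (Z/262Z)^×, its order divides φ(262) = φ(2)·φ(131) = 1·130 = 130 = 2 · 5 · 13.
Divisors of 130: 1, 2, 5, 10, 13, 26, 65, 130.
Check 55^d mod 262 for each divisor in increasing order:
55^1 ≡ 55
55^2 ≡ 143
55^5 ≡ 191
55^10 ≡ 63
55^13 ≡ 53
55^26 ≡ 189
55^65 ≡ 1
The smallest such exponent is 65, so the order of 55 is 65.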